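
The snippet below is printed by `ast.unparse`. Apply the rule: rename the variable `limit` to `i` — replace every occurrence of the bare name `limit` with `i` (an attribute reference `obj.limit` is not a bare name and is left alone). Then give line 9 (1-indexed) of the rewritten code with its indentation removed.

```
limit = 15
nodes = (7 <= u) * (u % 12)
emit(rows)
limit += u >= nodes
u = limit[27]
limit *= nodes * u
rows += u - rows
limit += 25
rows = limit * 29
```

rows = i * 29

Transformed code:
i = 15
nodes = (7 <= u) * (u % 12)
emit(rows)
i += u >= nodes
u = i[27]
i *= nodes * u
rows += u - rows
i += 25
rows = i * 29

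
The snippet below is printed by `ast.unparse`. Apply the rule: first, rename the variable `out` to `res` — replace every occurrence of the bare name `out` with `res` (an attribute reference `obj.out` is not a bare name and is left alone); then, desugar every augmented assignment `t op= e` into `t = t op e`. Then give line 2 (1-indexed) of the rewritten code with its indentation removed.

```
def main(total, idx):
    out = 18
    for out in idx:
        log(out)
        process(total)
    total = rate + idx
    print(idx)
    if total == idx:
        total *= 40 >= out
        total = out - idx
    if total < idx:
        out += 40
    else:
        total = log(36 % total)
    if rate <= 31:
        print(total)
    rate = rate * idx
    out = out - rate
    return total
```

Transformed code:
def main(total, idx):
    res = 18
    for res in idx:
        log(res)
        process(total)
    total = rate + idx
    print(idx)
    if total == idx:
        total = total * (40 >= res)
        total = res - idx
    if total < idx:
        res = res + 40
    else:
        total = log(36 % total)
    if rate <= 31:
        print(total)
    rate = rate * idx
    res = res - rate
    return total

res = 18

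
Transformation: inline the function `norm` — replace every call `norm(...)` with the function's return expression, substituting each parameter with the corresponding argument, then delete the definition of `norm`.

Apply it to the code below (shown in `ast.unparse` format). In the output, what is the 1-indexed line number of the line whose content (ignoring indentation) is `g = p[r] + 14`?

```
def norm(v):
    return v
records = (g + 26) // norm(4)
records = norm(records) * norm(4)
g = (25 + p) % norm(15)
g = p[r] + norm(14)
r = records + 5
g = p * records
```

4

Transformed code:
records = (g + 26) // 4
records = records * 4
g = (25 + p) % 15
g = p[r] + 14
r = records + 5
g = p * records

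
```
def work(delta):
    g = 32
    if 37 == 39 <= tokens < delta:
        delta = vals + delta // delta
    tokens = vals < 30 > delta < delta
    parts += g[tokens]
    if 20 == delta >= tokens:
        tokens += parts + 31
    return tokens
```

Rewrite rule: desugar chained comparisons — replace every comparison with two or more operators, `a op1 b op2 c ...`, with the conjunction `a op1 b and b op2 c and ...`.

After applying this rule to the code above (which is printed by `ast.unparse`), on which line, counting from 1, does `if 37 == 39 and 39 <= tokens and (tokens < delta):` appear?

Transformed code:
def work(delta):
    g = 32
    if 37 == 39 and 39 <= tokens and (tokens < delta):
        delta = vals + delta // delta
    tokens = vals < 30 and 30 > delta and (delta < delta)
    parts += g[tokens]
    if 20 == delta and delta >= tokens:
        tokens += parts + 31
    return tokens

3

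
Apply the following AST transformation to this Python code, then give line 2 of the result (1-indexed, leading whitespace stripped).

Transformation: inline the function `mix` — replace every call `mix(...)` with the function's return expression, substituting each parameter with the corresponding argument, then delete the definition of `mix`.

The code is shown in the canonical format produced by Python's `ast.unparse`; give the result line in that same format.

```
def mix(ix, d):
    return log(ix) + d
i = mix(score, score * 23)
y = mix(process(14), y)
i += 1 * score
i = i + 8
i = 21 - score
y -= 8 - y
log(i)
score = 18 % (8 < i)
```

Transformed code:
i = log(score) + score * 23
y = log(process(14)) + y
i += 1 * score
i = i + 8
i = 21 - score
y -= 8 - y
log(i)
score = 18 % (8 < i)

y = log(process(14)) + y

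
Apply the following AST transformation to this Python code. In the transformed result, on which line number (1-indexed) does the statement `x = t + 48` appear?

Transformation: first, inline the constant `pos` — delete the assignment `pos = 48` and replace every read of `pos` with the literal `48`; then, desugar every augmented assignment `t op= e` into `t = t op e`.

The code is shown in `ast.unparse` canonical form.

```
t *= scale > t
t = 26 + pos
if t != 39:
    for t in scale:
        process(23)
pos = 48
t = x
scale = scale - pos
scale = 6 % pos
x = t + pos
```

9

Transformed code:
t = t * (scale > t)
t = 26 + 48
if t != 39:
    for t in scale:
        process(23)
t = x
scale = scale - 48
scale = 6 % 48
x = t + 48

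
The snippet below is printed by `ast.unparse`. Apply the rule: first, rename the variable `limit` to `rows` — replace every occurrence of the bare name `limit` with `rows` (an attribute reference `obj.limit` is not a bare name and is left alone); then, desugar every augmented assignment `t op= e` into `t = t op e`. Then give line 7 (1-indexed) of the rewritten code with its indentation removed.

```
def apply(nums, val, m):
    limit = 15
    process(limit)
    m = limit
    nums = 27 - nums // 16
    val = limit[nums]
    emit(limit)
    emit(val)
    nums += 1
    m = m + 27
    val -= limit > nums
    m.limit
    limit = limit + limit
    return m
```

Transformed code:
def apply(nums, val, m):
    rows = 15
    process(rows)
    m = rows
    nums = 27 - nums // 16
    val = rows[nums]
    emit(rows)
    emit(val)
    nums = nums + 1
    m = m + 27
    val = val - (rows > nums)
    m.limit
    rows = rows + rows
    return m

emit(rows)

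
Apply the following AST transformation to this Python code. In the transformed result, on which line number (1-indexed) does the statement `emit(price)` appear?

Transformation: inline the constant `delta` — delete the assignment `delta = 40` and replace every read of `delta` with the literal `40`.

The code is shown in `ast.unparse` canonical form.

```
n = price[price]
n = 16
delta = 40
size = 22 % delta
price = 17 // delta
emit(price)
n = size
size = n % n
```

5

Transformed code:
n = price[price]
n = 16
size = 22 % 40
price = 17 // 40
emit(price)
n = size
size = n % n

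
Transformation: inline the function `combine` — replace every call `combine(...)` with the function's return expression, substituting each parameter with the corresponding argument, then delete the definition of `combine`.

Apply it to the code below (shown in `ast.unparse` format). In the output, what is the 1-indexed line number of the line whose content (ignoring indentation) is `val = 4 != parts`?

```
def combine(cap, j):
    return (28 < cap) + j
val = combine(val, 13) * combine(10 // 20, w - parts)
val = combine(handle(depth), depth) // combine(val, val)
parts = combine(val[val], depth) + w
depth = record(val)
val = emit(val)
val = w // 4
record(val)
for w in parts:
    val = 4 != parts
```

Transformed code:
val = ((28 < val) + 13) * ((28 < 10 // 20) + (w - parts))
val = ((28 < handle(depth)) + depth) // ((28 < val) + val)
parts = (28 < val[val]) + depth + w
depth = record(val)
val = emit(val)
val = w // 4
record(val)
for w in parts:
    val = 4 != parts

9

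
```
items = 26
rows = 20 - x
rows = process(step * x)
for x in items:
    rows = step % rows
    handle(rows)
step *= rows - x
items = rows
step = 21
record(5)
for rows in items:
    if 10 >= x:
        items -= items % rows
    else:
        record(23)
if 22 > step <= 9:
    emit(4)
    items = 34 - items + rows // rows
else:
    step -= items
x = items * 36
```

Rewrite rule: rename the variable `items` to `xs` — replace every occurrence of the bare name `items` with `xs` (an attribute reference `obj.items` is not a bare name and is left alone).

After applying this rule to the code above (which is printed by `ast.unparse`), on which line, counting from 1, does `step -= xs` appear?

Transformed code:
xs = 26
rows = 20 - x
rows = process(step * x)
for x in xs:
    rows = step % rows
    handle(rows)
step *= rows - x
xs = rows
step = 21
record(5)
for rows in xs:
    if 10 >= x:
        xs -= xs % rows
    else:
        record(23)
if 22 > step <= 9:
    emit(4)
    xs = 34 - xs + rows // rows
else:
    step -= xs
x = xs * 36

20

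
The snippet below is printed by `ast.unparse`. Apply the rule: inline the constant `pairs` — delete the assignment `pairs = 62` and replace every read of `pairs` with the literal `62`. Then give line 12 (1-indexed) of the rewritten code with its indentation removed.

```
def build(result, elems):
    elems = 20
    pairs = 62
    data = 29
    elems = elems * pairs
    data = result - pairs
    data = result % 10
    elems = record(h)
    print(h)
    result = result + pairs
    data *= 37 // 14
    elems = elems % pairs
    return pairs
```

return 62

Transformed code:
def build(result, elems):
    elems = 20
    data = 29
    elems = elems * 62
    data = result - 62
    data = result % 10
    elems = record(h)
    print(h)
    result = result + 62
    data *= 37 // 14
    elems = elems % 62
    return 62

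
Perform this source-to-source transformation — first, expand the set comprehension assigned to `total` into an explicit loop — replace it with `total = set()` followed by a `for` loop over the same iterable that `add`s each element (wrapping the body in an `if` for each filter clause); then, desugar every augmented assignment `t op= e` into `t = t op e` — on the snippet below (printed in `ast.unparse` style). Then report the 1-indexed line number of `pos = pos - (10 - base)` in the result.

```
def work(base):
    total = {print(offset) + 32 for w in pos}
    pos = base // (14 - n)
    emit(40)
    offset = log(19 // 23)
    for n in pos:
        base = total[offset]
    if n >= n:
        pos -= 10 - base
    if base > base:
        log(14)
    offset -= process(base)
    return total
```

11

Transformed code:
def work(base):
    total = set()
    for w in pos:
        total.add(print(offset) + 32)
    pos = base // (14 - n)
    emit(40)
    offset = log(19 // 23)
    for n in pos:
        base = total[offset]
    if n >= n:
        pos = pos - (10 - base)
    if base > base:
        log(14)
    offset = offset - process(base)
    return total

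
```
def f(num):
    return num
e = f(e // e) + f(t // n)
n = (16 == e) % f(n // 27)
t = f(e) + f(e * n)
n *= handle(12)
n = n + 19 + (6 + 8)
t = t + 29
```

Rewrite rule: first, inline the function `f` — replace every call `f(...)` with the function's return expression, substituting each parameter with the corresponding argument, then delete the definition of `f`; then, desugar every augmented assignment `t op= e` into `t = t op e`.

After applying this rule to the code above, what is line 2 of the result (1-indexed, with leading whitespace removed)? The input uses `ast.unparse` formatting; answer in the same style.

n = (16 == e) % (n // 27)

Transformed code:
e = e // e + t // n
n = (16 == e) % (n // 27)
t = e + e * n
n = n * handle(12)
n = n + 19 + (6 + 8)
t = t + 29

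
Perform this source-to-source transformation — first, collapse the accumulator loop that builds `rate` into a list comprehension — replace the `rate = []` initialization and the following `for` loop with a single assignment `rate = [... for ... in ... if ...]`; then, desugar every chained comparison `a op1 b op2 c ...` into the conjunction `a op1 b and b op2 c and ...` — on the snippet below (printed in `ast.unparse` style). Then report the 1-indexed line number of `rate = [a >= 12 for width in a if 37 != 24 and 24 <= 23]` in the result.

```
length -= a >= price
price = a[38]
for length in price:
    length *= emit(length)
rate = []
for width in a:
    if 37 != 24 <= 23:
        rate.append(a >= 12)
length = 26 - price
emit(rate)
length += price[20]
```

5

Transformed code:
length -= a >= price
price = a[38]
for length in price:
    length *= emit(length)
rate = [a >= 12 for width in a if 37 != 24 and 24 <= 23]
length = 26 - price
emit(rate)
length += price[20]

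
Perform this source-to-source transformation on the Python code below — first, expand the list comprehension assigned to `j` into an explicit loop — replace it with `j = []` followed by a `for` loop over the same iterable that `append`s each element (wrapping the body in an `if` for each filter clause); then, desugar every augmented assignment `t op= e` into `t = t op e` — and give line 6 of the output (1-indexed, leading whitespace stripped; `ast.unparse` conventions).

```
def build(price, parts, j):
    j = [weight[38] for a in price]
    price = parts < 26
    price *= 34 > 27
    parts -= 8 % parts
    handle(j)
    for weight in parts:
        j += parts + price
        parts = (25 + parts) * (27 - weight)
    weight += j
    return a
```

Transformed code:
def build(price, parts, j):
    j = []
    for a in price:
        j.append(weight[38])
    price = parts < 26
    price = price * (34 > 27)
    parts = parts - 8 % parts
    handle(j)
    for weight in parts:
        j = j + (parts + price)
        parts = (25 + parts) * (27 - weight)
    weight = weight + j
    return a

price = price * (34 > 27)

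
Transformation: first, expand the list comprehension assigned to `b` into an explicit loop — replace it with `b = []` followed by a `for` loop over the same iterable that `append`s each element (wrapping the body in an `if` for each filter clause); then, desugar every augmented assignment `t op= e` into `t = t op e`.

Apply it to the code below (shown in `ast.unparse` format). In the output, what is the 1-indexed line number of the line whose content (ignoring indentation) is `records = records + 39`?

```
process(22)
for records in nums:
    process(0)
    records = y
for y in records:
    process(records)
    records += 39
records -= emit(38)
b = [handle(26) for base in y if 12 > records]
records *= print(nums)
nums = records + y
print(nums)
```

Transformed code:
process(22)
for records in nums:
    process(0)
    records = y
for y in records:
    process(records)
    records = records + 39
records = records - emit(38)
b = []
for base in y:
    if 12 > records:
        b.append(handle(26))
records = records * print(nums)
nums = records + y
print(nums)

7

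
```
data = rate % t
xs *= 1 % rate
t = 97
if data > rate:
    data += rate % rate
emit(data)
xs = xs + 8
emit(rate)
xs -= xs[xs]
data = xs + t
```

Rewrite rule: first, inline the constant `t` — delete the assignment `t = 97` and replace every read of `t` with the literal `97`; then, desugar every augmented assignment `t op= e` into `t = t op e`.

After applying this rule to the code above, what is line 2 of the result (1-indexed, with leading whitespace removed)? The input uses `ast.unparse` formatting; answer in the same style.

Transformed code:
data = rate % 97
xs = xs * (1 % rate)
if data > rate:
    data = data + rate % rate
emit(data)
xs = xs + 8
emit(rate)
xs = xs - xs[xs]
data = xs + 97

xs = xs * (1 % rate)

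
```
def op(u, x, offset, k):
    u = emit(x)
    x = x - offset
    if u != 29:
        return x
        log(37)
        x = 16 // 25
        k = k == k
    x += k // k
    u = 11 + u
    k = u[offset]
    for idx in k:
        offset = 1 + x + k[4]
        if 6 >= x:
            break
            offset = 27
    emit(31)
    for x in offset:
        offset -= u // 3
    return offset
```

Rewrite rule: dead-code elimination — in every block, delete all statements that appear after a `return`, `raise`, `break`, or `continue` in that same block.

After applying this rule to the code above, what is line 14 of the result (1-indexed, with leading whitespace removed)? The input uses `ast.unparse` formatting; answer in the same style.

Transformed code:
def op(u, x, offset, k):
    u = emit(x)
    x = x - offset
    if u != 29:
        return x
    x += k // k
    u = 11 + u
    k = u[offset]
    for idx in k:
        offset = 1 + x + k[4]
        if 6 >= x:
            break
    emit(31)
    for x in offset:
        offset -= u // 3
    return offset

for x in offset:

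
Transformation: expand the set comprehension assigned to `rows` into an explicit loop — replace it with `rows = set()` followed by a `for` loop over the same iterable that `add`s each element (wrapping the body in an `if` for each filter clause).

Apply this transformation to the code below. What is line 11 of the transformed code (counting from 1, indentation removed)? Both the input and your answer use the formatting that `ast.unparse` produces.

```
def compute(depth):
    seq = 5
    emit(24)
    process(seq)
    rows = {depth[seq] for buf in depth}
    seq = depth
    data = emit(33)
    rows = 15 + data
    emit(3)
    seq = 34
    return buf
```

emit(3)

Transformed code:
def compute(depth):
    seq = 5
    emit(24)
    process(seq)
    rows = set()
    for buf in depth:
        rows.add(depth[seq])
    seq = depth
    data = emit(33)
    rows = 15 + data
    emit(3)
    seq = 34
    return buf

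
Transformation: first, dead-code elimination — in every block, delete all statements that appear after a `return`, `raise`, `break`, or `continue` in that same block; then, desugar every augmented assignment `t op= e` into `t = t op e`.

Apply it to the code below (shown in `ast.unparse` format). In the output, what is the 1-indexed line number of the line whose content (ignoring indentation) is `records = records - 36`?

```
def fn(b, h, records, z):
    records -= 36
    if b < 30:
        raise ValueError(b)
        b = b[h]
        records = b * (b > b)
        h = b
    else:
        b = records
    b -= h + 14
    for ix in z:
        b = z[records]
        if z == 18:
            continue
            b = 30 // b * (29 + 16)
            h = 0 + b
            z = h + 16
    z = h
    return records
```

2

Transformed code:
def fn(b, h, records, z):
    records = records - 36
    if b < 30:
        raise ValueError(b)
    else:
        b = records
    b = b - (h + 14)
    for ix in z:
        b = z[records]
        if z == 18:
            continue
    z = h
    return records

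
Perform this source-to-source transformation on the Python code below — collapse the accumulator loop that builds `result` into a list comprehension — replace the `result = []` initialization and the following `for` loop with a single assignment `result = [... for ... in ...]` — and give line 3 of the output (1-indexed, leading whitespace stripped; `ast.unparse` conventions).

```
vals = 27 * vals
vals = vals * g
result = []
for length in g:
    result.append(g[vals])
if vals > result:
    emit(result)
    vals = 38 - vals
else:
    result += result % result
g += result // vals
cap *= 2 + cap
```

result = [g[vals] for length in g]

Transformed code:
vals = 27 * vals
vals = vals * g
result = [g[vals] for length in g]
if vals > result:
    emit(result)
    vals = 38 - vals
else:
    result += result % result
g += result // vals
cap *= 2 + cap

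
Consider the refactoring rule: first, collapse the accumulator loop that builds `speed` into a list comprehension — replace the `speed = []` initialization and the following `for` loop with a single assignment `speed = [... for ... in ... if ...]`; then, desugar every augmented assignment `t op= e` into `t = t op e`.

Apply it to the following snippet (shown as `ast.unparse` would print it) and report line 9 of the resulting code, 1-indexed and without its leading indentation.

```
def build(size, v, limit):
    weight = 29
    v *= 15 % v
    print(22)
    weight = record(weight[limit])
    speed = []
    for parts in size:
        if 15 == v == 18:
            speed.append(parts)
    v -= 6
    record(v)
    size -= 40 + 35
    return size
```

Transformed code:
def build(size, v, limit):
    weight = 29
    v = v * (15 % v)
    print(22)
    weight = record(weight[limit])
    speed = [parts for parts in size if 15 == v == 18]
    v = v - 6
    record(v)
    size = size - (40 + 35)
    return size

size = size - (40 + 35)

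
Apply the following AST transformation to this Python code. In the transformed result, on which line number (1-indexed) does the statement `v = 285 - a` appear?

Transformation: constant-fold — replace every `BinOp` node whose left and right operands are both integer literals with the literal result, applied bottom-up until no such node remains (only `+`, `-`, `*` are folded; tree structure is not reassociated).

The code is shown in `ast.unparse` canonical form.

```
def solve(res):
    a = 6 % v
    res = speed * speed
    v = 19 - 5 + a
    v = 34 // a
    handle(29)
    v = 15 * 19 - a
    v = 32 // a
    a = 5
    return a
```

7

Transformed code:
def solve(res):
    a = 6 % v
    res = speed * speed
    v = 14 + a
    v = 34 // a
    handle(29)
    v = 285 - a
    v = 32 // a
    a = 5
    return a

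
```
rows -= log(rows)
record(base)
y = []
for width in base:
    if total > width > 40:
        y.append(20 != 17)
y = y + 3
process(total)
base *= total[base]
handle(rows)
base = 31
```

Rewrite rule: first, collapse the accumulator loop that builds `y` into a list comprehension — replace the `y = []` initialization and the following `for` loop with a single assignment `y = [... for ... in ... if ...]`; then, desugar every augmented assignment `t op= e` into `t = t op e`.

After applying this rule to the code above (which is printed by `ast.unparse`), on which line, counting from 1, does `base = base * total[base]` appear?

Transformed code:
rows = rows - log(rows)
record(base)
y = [20 != 17 for width in base if total > width > 40]
y = y + 3
process(total)
base = base * total[base]
handle(rows)
base = 31

6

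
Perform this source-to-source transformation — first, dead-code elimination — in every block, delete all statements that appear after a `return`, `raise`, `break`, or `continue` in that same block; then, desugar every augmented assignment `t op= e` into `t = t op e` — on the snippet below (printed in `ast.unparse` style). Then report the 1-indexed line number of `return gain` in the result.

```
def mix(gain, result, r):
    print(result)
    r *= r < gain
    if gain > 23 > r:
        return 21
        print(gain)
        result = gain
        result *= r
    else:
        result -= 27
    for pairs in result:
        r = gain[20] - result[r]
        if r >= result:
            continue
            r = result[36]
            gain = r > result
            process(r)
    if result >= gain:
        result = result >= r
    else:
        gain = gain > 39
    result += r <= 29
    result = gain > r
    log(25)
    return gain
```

19

Transformed code:
def mix(gain, result, r):
    print(result)
    r = r * (r < gain)
    if gain > 23 > r:
        return 21
    else:
        result = result - 27
    for pairs in result:
        r = gain[20] - result[r]
        if r >= result:
            continue
    if result >= gain:
        result = result >= r
    else:
        gain = gain > 39
    result = result + (r <= 29)
    result = gain > r
    log(25)
    return gain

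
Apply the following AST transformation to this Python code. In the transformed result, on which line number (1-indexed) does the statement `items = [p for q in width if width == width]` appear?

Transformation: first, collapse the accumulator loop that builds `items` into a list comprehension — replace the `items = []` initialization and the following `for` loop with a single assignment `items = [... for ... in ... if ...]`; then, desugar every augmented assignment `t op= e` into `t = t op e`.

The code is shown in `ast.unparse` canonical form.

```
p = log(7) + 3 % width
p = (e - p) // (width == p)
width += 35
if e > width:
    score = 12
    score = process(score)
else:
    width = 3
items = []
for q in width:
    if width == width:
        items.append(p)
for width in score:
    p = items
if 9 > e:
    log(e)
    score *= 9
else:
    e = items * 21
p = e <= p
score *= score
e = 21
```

9

Transformed code:
p = log(7) + 3 % width
p = (e - p) // (width == p)
width = width + 35
if e > width:
    score = 12
    score = process(score)
else:
    width = 3
items = [p for q in width if width == width]
for width in score:
    p = items
if 9 > e:
    log(e)
    score = score * 9
else:
    e = items * 21
p = e <= p
score = score * score
e = 21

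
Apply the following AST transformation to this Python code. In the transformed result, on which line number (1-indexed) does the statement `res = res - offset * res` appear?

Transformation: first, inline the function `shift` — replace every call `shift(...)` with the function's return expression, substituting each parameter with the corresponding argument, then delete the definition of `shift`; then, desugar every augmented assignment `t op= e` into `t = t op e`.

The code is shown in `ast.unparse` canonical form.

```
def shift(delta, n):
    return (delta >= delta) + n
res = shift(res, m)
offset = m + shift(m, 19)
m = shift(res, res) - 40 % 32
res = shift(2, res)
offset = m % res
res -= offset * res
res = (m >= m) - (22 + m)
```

6

Transformed code:
res = (res >= res) + m
offset = m + ((m >= m) + 19)
m = (res >= res) + res - 40 % 32
res = (2 >= 2) + res
offset = m % res
res = res - offset * res
res = (m >= m) - (22 + m)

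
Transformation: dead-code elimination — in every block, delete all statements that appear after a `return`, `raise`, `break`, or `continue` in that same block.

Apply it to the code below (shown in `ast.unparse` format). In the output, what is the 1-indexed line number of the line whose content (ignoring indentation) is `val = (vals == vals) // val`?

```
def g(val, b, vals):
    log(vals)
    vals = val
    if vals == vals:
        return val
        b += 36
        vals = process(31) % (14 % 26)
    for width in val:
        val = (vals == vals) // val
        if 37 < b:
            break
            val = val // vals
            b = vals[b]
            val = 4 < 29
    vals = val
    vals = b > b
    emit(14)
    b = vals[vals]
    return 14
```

7

Transformed code:
def g(val, b, vals):
    log(vals)
    vals = val
    if vals == vals:
        return val
    for width in val:
        val = (vals == vals) // val
        if 37 < b:
            break
    vals = val
    vals = b > b
    emit(14)
    b = vals[vals]
    return 14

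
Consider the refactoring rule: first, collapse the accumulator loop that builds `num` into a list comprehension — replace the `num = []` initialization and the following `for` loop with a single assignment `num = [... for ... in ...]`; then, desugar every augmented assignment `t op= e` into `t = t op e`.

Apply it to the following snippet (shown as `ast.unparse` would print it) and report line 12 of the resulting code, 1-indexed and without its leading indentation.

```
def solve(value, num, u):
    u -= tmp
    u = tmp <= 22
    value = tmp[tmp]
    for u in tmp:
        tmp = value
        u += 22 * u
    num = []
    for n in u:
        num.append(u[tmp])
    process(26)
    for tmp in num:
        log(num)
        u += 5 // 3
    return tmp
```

u = u + 5 // 3

Transformed code:
def solve(value, num, u):
    u = u - tmp
    u = tmp <= 22
    value = tmp[tmp]
    for u in tmp:
        tmp = value
        u = u + 22 * u
    num = [u[tmp] for n in u]
    process(26)
    for tmp in num:
        log(num)
        u = u + 5 // 3
    return tmp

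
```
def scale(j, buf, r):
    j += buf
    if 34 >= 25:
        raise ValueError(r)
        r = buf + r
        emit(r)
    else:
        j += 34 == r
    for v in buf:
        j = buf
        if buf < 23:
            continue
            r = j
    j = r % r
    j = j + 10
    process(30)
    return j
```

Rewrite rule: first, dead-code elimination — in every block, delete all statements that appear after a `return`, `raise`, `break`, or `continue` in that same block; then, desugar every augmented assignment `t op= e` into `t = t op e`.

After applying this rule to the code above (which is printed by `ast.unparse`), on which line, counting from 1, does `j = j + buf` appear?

2

Transformed code:
def scale(j, buf, r):
    j = j + buf
    if 34 >= 25:
        raise ValueError(r)
    else:
        j = j + (34 == r)
    for v in buf:
        j = buf
        if buf < 23:
            continue
    j = r % r
    j = j + 10
    process(30)
    return j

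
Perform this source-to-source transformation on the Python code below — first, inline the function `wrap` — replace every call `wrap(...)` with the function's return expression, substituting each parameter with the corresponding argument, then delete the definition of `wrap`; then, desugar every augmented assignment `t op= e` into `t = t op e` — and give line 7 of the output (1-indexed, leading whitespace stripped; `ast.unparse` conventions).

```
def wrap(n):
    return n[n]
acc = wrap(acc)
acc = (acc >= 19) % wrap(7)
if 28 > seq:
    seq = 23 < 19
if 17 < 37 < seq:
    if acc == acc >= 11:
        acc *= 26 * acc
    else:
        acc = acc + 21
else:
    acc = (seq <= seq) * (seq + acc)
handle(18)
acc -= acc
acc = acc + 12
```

Transformed code:
acc = acc[acc]
acc = (acc >= 19) % 7[7]
if 28 > seq:
    seq = 23 < 19
if 17 < 37 < seq:
    if acc == acc >= 11:
        acc = acc * (26 * acc)
    else:
        acc = acc + 21
else:
    acc = (seq <= seq) * (seq + acc)
handle(18)
acc = acc - acc
acc = acc + 12

acc = acc * (26 * acc)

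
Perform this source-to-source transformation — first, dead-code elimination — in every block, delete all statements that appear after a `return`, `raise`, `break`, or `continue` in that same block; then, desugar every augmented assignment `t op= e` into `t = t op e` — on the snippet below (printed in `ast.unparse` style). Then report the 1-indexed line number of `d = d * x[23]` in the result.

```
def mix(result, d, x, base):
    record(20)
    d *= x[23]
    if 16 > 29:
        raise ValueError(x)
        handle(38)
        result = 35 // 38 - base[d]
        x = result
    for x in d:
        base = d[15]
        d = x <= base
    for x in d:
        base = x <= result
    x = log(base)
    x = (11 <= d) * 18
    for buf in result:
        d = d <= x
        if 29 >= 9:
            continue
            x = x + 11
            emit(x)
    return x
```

3

Transformed code:
def mix(result, d, x, base):
    record(20)
    d = d * x[23]
    if 16 > 29:
        raise ValueError(x)
    for x in d:
        base = d[15]
        d = x <= base
    for x in d:
        base = x <= result
    x = log(base)
    x = (11 <= d) * 18
    for buf in result:
        d = d <= x
        if 29 >= 9:
            continue
    return x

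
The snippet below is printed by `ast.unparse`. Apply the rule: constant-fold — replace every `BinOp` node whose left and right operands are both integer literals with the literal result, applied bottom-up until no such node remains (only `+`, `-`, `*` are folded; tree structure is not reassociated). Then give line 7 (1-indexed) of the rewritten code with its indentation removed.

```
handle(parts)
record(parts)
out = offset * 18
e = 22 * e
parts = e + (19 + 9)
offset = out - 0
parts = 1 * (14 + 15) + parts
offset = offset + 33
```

Transformed code:
handle(parts)
record(parts)
out = offset * 18
e = 22 * e
parts = e + 28
offset = out - 0
parts = 29 + parts
offset = offset + 33

parts = 29 + parts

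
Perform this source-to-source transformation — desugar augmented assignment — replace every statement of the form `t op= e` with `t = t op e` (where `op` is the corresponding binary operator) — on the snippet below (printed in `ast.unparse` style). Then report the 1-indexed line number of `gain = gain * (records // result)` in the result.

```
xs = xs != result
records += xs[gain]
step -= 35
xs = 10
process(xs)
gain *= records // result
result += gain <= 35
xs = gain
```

Transformed code:
xs = xs != result
records = records + xs[gain]
step = step - 35
xs = 10
process(xs)
gain = gain * (records // result)
result = result + (gain <= 35)
xs = gain

6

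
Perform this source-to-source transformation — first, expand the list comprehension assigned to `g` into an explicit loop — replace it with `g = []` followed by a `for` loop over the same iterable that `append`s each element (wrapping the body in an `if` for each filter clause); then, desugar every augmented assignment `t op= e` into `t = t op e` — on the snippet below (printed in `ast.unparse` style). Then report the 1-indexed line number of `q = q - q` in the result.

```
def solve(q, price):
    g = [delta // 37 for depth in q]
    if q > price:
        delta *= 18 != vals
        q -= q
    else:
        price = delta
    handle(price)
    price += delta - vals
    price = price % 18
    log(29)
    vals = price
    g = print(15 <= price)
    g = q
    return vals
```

7

Transformed code:
def solve(q, price):
    g = []
    for depth in q:
        g.append(delta // 37)
    if q > price:
        delta = delta * (18 != vals)
        q = q - q
    else:
        price = delta
    handle(price)
    price = price + (delta - vals)
    price = price % 18
    log(29)
    vals = price
    g = print(15 <= price)
    g = q
    return vals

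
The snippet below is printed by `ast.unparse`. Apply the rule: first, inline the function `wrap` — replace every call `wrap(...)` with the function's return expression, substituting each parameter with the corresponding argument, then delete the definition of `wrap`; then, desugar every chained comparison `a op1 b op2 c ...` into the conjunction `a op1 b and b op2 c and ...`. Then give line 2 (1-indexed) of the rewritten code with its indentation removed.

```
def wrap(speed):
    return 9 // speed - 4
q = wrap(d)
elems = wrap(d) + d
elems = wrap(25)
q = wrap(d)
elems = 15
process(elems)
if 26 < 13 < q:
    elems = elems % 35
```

elems = 9 // d - 4 + d

Transformed code:
q = 9 // d - 4
elems = 9 // d - 4 + d
elems = 9 // 25 - 4
q = 9 // d - 4
elems = 15
process(elems)
if 26 < 13 and 13 < q:
    elems = elems % 35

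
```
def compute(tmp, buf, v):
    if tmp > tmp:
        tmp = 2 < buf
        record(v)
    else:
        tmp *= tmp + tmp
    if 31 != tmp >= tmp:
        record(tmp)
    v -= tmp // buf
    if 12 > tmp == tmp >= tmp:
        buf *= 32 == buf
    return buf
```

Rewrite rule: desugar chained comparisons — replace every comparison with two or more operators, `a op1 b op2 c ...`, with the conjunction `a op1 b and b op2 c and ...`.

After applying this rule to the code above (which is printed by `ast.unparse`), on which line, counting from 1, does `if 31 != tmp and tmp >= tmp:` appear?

7

Transformed code:
def compute(tmp, buf, v):
    if tmp > tmp:
        tmp = 2 < buf
        record(v)
    else:
        tmp *= tmp + tmp
    if 31 != tmp and tmp >= tmp:
        record(tmp)
    v -= tmp // buf
    if 12 > tmp and tmp == tmp and (tmp >= tmp):
        buf *= 32 == buf
    return buf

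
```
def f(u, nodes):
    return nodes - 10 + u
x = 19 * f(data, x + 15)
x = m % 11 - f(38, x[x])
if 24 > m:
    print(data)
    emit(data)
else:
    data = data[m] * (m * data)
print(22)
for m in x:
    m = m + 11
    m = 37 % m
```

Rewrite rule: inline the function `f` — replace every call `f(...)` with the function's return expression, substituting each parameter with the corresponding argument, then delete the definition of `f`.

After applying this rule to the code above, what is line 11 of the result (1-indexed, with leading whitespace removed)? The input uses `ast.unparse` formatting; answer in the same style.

Transformed code:
x = 19 * (x + 15 - 10 + data)
x = m % 11 - (x[x] - 10 + 38)
if 24 > m:
    print(data)
    emit(data)
else:
    data = data[m] * (m * data)
print(22)
for m in x:
    m = m + 11
    m = 37 % m

m = 37 % m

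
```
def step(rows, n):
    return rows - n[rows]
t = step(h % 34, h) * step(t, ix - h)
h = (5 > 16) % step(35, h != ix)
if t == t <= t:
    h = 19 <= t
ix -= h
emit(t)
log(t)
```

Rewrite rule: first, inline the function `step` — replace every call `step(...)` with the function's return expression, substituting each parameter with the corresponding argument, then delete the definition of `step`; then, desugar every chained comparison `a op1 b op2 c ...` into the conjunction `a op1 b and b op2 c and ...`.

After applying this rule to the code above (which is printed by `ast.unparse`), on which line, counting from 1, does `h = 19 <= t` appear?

Transformed code:
t = (h % 34 - h[h % 34]) * (t - (ix - h)[t])
h = (5 > 16) % (35 - (h != ix)[35])
if t == t and t <= t:
    h = 19 <= t
ix -= h
emit(t)
log(t)

4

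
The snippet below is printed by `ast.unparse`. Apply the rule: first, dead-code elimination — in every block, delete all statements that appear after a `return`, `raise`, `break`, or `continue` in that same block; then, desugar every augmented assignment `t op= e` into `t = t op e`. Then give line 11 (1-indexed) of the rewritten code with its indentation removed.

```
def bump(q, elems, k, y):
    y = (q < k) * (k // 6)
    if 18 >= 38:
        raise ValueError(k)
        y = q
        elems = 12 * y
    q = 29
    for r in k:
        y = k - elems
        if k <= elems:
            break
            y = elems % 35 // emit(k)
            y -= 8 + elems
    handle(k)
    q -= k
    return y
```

Transformed code:
def bump(q, elems, k, y):
    y = (q < k) * (k // 6)
    if 18 >= 38:
        raise ValueError(k)
    q = 29
    for r in k:
        y = k - elems
        if k <= elems:
            break
    handle(k)
    q = q - k
    return y

q = q - k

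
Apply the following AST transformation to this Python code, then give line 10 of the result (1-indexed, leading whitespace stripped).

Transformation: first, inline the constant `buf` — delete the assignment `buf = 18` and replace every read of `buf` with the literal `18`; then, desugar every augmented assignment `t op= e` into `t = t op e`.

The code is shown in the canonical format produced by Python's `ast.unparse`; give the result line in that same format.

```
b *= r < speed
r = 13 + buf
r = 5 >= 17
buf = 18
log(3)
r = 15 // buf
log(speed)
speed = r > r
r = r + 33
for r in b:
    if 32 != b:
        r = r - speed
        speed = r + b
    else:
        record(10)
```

if 32 != b:

Transformed code:
b = b * (r < speed)
r = 13 + 18
r = 5 >= 17
log(3)
r = 15 // 18
log(speed)
speed = r > r
r = r + 33
for r in b:
    if 32 != b:
        r = r - speed
        speed = r + b
    else:
        record(10)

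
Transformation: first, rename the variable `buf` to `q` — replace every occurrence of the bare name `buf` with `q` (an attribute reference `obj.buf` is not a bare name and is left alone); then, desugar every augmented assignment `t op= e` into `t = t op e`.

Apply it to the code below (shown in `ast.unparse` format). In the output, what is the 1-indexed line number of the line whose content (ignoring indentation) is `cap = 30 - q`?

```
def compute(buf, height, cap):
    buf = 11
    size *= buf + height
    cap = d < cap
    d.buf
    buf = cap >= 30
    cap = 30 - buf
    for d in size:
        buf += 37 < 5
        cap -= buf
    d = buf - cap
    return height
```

Transformed code:
def compute(q, height, cap):
    q = 11
    size = size * (q + height)
    cap = d < cap
    d.buf
    q = cap >= 30
    cap = 30 - q
    for d in size:
        q = q + (37 < 5)
        cap = cap - q
    d = q - cap
    return height

7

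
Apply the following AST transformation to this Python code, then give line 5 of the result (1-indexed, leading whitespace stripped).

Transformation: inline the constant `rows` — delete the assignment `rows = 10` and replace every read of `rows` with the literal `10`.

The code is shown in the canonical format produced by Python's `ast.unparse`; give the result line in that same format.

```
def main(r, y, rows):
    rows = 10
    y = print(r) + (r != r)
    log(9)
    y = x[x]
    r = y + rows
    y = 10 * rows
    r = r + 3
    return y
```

r = y + 10

Transformed code:
def main(r, y, rows):
    y = print(r) + (r != r)
    log(9)
    y = x[x]
    r = y + 10
    y = 10 * 10
    r = r + 3
    return y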